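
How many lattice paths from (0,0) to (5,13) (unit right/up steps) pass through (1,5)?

Paths (0,0)->(1,5): C(6,5) = 6.
Paths (1,5)->(5,13): C(12,8) = 495.
By multiplication principle: 6 x 495.

Final answer: 2970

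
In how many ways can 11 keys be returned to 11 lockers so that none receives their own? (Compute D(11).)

Derangements satisfy D(n) = (n-1)(D(n-1) + D(n-2)), starting from D(0)=1, D(1)=0.
D(2) = 1 x (0 + 1) = 1
D(3) = 2 x (1 + 0) = 2
D(4) = 3 x (2 + 1) = 9
D(5) = 4 x (9 + 2) = 44
D(6) = 5 x (44 + 9) = 265
D(7) = 6 x (265 + 44) = 1854
D(8) = 7 x (1854 + 265) = 14833
D(9) = 8 x (14833 + 1854) = 133496
D(10) = 9 x (133496 + 14833) = 1334961
D(11) = 10 x (D(10) + D(9)) = 10 x (1334961 + 133496)

Final answer: D(11) = 14684570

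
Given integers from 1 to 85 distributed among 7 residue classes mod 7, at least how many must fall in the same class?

By pigeonhole with 85 objects and 7 categories: ceiling(85/7).

Final answer: 13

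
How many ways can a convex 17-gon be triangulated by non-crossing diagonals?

This is counted by the nth Catalan number C_n. Here n = 17 - 2 = 15.
C_n = (2n)!/(n!(n+1)!), so C_{15} = 30!/(15! x 16!) = C(30,15)/16 = 155117520/16.

Final answer: C_{15} = 9694845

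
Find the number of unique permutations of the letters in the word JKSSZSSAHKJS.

Letters (A:1, H:1, J:2, K:2, S:5, Z:1). Total letters: 12.
Permutations = 12!/(5! x 2! x 2!).

Final answer: 997920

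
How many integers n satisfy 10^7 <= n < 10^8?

First digit: 9 choices (1-9). Each of the remaining 7 digits: 10 choices.
Total: 9 x 10^7.

Final answer: 90000000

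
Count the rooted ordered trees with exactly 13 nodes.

This is a standard Catalan-number count: the answer is C_n. Here n = 13 - 1 = 12.
Using C_0 = 1 and C_(k+1) = C_k x 2(2k+1)/(k+2), build up term by term: C_1=1, C_2=2, C_3=5, C_4=14, C_5=42, C_6=132, C_7=429, C_8=1430, C_9=4862, C_10=16796, C_11=58786, C_12=208012.

Final answer: C_{12} = 208012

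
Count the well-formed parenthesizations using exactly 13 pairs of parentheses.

This is counted by the nth Catalan number C_n. Here n = 13 (pairs).
C_n = C(2n,n)/(n+1), so C_{13} = C(26,13)/14 = 10400600/14.

Final answer: C_{13} = 742900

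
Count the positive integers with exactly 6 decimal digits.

These are the integers in [10^5, 10^6), so the count is 10^6 - 10^5 = 9 x 10^5.

Final answer: 900000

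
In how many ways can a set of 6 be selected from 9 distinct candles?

C(9,6) = 9!/(6! x 3!).

Final answer: \binom{9}{6} = 84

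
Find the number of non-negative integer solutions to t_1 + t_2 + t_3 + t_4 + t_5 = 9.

Stars and bars with 9 stars and 4 bars:
C(9+5-1, 5-1) = C(13,4).

Final answer: C(13,4) = 715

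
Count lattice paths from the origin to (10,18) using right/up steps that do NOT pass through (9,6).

Total paths to (10,18): C(28,18) = 13123110.
Paths through (9,6): C(15,6) x C(13,12) = 65065.
Avoiding (9,6): 13123110 - 65065.

Final answer: 13058045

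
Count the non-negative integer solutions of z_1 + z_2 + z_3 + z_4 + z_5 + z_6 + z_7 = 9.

Stars and bars with 9 stars and 6 bars:
C(9+7-1, 7-1) = C(15,6).

Final answer: C(15,6) = 5005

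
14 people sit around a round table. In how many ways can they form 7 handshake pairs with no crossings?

This is counted by the nth Catalan number C_n. Here n = 14/2 = 7.
C_n = (2n)!/(n!(n+1)!), so C_{7} = 14!/(7! x 8!) = C(14,7)/8 = 3432/8.

Final answer: C_{7} = 429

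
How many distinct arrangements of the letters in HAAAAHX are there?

Letters (A:4, H:2, X:1). Total letters: 7.
Permutations = 7!/(4! x 2!).

Final answer: 105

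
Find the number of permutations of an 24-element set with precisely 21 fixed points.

Choose which 21 elements are fixed: C(24,21) = 2024.
Derange the remaining 3 using D(j) = (j-1)(D(j-1) + D(j-2)), D(0)=1, D(1)=0: D(2)=1, D(3)=2.
Total: 2024 x 2.

Final answer: C(24,21) D(3) = 4048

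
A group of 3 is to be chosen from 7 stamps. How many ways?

C(7,3) = 7!/(3! x (7-3)!).

Final answer: C(7,3) = 35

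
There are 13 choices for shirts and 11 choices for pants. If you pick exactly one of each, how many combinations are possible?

By the multiplication principle: 13 x 11.

Final answer: 143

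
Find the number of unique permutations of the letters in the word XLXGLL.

Letters (G:1, L:3, X:2). Total letters: 6.
Permutations = 6!/(3! x 2!).

Final answer: 60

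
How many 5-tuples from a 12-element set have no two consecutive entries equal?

Let g(n) count such strings. g(1) = 12, and each valid string of length n-1 extends in 11 ways (any symbol but the last), so g(n) = 11 g(n-1).
Total: g(5) = 12 x 11^4.

Final answer: 12 x 11^{4} = 175692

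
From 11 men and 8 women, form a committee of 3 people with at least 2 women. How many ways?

Sum over valid woman counts:
C(8,2)C(11,1) = 308
C(8,3)C(11,0) = 56
Total: 308 + 56.

Final answer: 364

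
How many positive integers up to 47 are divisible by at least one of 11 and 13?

Multiples of 11: 4. Multiples of 13: 3. Of both (lcm=143): 0.
By inclusion-exclusion: 4 + 3 - 0.

Final answer: 7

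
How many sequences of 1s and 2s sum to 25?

Condition on the final move: it is a 1-step (f(n-1) ways to get there) or a 2-step (f(n-2) ways), so f(n) = f(n-1) + f(n-2), with f(1)=1, f(2)=2.
Computing successive values: f(1)=1, f(2)=2, f(3)=3, f(4)=5, f(5)=8, f(6)=13, f(7)=21, f(8)=34, f(9)=55, f(10)=89, f(11)=144, f(12)=233, f(13)=377, f(14)=610, f(15)=987, f(16)=1597, f(17)=2584, f(18)=4181, f(19)=6765, f(20)=10946, f(21)=17711, f(22)=28657, f(23)=46368, f(24)=75025, f(25)=121393.

Final answer: 121393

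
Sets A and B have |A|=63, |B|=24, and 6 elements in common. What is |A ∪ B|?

|A union B| = |A| + |B| - |A intersect B| = 63 + 24 - 6.

Final answer: 81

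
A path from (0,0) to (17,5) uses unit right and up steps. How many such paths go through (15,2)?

Paths (0,0)->(15,2): C(17,2) = 136.
Paths (15,2)->(17,5): C(5,3) = 10.
By multiplication principle: 136 x 10.

Final answer: 1360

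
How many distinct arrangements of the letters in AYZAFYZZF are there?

Letters (A:2, F:2, Y:2, Z:3). Total letters: 9.
Permutations = 9!/(3! x 2! x 2! x 2!).

Final answer: 7560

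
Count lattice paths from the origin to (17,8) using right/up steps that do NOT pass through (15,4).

Total paths to (17,8): C(25,8) = 1081575.
Paths through (15,4): C(19,4) x C(6,4) = 58140.
Avoiding (15,4): 1081575 - 58140.

Final answer: 1023435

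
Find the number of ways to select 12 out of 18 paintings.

C(18,12) = 18!/(12! x 6!).

Final answer: \binom{18}{12} = 18564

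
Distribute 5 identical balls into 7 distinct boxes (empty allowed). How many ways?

Stars and bars: C(n+k-1, k-1) = C(11,6).

Final answer: C(11,6) = 462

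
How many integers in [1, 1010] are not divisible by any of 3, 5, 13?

|div by 3|=336, |div by 5|=202, |div by 13|=77.
|div by 3&5|=67, |div by 3&13|=25, |div by 5&13|=15, |div by all|=5.
By inclusion-exclusion, divisible by at least one: 336+202+77-67-25-15+5 = 513.
Not divisible by any: 1010 - 513.

Final answer: 497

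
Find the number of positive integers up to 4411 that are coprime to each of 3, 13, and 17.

|div by 3|=1470, |div by 13|=339, |div by 17|=259.
|div by 3&13|=113, |div by 3&17|=86, |div by 13&17|=19, |div by all|=6.
By inclusion-exclusion, divisible by at least one: 1470+339+259-113-86-19+6 = 1856.
Not divisible by any: 4411 - 1856.

Final answer: 2555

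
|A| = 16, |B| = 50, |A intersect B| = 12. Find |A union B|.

|A union B| = |A| + |B| - |A intersect B| = 16 + 50 - 12.

Final answer: 54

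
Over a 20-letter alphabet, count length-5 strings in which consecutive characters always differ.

Let g(n) count such strings. g(1) = 20, and each valid string of length n-1 extends in 19 ways (any symbol but the last), so g(n) = 19 g(n-1).
Total: g(5) = 20 x 19^4.

Final answer: 20 x 19^{4} = 2606420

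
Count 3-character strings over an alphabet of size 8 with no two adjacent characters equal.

First character: 8 choices. Each subsequent: 7 choices (must differ from the previous one).
Total: 8 x 7^2.

Final answer: 8 x 7^{2} = 392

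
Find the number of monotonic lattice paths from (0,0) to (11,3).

Each path has 11 right steps and 3 up steps in some order (14 steps total).
Choose which 3 of the 14 steps are up: C(14,3).

Final answer: C(14,3) = 364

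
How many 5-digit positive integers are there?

First digit: 9 choices (1-9). Each of the remaining 4 digits: 10 choices.
Total: 9 x 10^4.

Final answer: 90000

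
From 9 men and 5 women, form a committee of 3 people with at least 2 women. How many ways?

Sum over valid woman counts:
C(5,2)C(9,1) = 90
C(5,3)C(9,0) = 10
Total: 90 + 10.

Final answer: 100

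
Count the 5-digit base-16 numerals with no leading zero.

These are the integers in [16^4, 16^5), so the count is 16^5 - 16^4 = 15 x 16^4.

Final answer: 983040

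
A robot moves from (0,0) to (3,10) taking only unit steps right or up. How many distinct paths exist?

Each path has 3 right steps and 10 up steps in some order (13 steps total).
Choose which 10 of the 13 steps are up: C(13,10).

Final answer: C(13,10) = 286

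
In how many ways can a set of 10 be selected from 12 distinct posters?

C(12,10) = 12!/(10! x 2!).

Final answer: \binom{12}{10} = 66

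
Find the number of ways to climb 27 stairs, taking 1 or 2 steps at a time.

Let f(n) count the ways. The last step is size 1 or 2, so f(n) = f(n-1) + f(n-2) with f(1)=1, f(2)=2.
Computing successive values: f(1)=1, f(2)=2, f(3)=3, f(4)=5, f(5)=8, f(6)=13, f(7)=21, f(8)=34, f(9)=55, f(10)=89, f(11)=144, f(12)=233, f(13)=377, f(14)=610, f(15)=987, f(16)=1597, f(17)=2584, f(18)=4181, f(19)=6765, f(20)=10946, f(21)=17711, f(22)=28657, f(23)=46368, f(24)=75025, f(25)=121393, f(26)=196418, f(27)=317811.

Final answer: 317811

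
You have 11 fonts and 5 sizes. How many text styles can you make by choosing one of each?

By the multiplication principle: 11 x 5.

Final answer: 55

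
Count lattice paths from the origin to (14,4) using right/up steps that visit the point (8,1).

Paths (0,0)->(8,1): C(9,1) = 9.
Paths (8,1)->(14,4): C(9,3) = 84.
By multiplication principle: 9 x 84.

Final answer: 756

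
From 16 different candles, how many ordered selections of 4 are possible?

P(16,4) = 16!/(16-4)! = 16!/12!.

Final answer: P(16,4) = 43680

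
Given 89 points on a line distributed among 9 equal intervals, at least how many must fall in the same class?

By pigeonhole with 89 objects and 9 categories: ceiling(89/9).

Final answer: 10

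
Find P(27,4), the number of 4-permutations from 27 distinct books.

P(27,4) = 27!/(27-4)! = 27!/23!.

Final answer: P(27,4) = 421200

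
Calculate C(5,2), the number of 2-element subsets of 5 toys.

C(5,2) = 5!/(2! x (5-2)!).

Final answer: C(5,2) = 10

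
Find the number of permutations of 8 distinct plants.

The number of ways to arrange 8 distinct objects is 8!.

Final answer: 8! = 40320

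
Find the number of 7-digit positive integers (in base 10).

These are the integers in [10^6, 10^7), so the count is 10^7 - 10^6 = 9 x 10^6.

Final answer: 9000000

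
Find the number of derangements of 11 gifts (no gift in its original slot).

D(n) = (n-1)(D(n-1) + D(n-2)), D(0)=1, D(1)=0.
D(2) = 1 x (0 + 1) = 1
D(3) = 2 x (1 + 0) = 2
D(4) = 3 x (2 + 1) = 9
D(5) = 4 x (9 + 2) = 44
D(6) = 5 x (44 + 9) = 265
D(7) = 6 x (265 + 44) = 1854
D(8) = 7 x (1854 + 265) = 14833
D(9) = 8 x (14833 + 1854) = 133496
D(10) = 9 x (133496 + 14833) = 1334961
D(11) = 10 x (D(10) + D(9)) = 10 x (1334961 + 133496)

Final answer: D(11) = 14684570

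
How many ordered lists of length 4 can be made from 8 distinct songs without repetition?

P(8,4) = 8!/(8-4)! = 8!/4!.

Final answer: P(8,4) = 1680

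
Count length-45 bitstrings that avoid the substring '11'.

Let a(n) count valid strings. If the last bit is 0 the prefix is any valid string of length n-1; if it is 1 the string must end in 01 with a valid prefix of length n-2. So a(n) = a(n-1) + a(n-2), a(1)=2, a(2)=3.
Building up term by term: a(1)=2, a(2)=3, a(3)=5, a(4)=8, a(5)=13, a(6)=21, a(7)=34, a(8)=55, a(9)=89, a(10)=144, a(11)=233, a(12)=377, a(13)=610, a(14)=987, a(15)=1597, a(16)=2584, a(17)=4181, a(18)=6765, a(19)=10946, a(20)=17711, a(21)=28657, a(22)=46368, a(23)=75025, a(24)=121393, a(25)=196418, a(26)=317811, a(27)=514229, a(28)=832040, a(29)=1346269, a(30)=2178309, a(31)=3524578, a(32)=5702887, a(33)=9227465, a(34)=14930352, a(35)=24157817, a(36)=39088169, a(37)=63245986, a(38)=102334155, a(39)=165580141, a(40)=267914296, a(41)=433494437, a(42)=701408733, a(43)=1134903170, a(44)=1836311903, a(45)=2971215073.

Final answer: 2971215073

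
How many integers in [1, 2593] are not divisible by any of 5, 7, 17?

|div by 5|=518, |div by 7|=370, |div by 17|=152.
|div by 5&7|=74, |div by 5&17|=30, |div by 7&17|=21, |div by all|=4.
By inclusion-exclusion, divisible by at least one: 518+370+152-74-30-21+4 = 919.
Not divisible by any: 2593 - 919.

Final answer: 1674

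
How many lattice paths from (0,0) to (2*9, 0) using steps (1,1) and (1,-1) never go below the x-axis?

Total monotonic paths to (9,9): C(18,9) = 48620.
A path is bad iff it touches y = x + 1; reflecting its initial segment maps bad paths bijectively onto all paths to (8,10), of which there are C(18,10) = 43758.
Valid Dyck paths: 48620 - 43758.
(This is the Catalan number C_{9}.)

Final answer: C_{9} = 4862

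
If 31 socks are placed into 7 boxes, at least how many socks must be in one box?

By the pigeonhole principle: ceiling(31/7).

Final answer: 5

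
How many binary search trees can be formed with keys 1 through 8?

The structures are counted by the Catalan number C_n. Here n = 8.
Using C_0 = 1 and C_(k+1) = C_k x 2(2k+1)/(k+2), build up term by term: C_1=1, C_2=2, C_3=5, C_4=14, C_5=42, C_6=132, C_7=429, C_8=1430.

Final answer: C_{8} = 1430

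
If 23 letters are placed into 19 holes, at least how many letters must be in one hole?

By the pigeonhole principle: ceiling(23/19).

Final answer: 2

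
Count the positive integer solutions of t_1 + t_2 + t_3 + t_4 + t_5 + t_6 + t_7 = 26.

Substitute t'_i = t_i - 1 (so t'_i >= 0). Then sum t'_i = 26 - 7 = 19.
Stars and bars: C(19+7-1, 7-1) = C(25,6).

Final answer: C(25,6) = 177100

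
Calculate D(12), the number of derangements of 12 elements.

D(n) = (n-1)(D(n-1) + D(n-2)), D(0)=1, D(1)=0.
Building up: D(2)=1, D(3)=2, D(4)=9, D(5)=44, D(6)=265, D(7)=1854, D(8)=14833, D(9)=133496, D(10)=1334961, D(11)=14684570.
D(12) = 11 x (D(11) + D(10)) = 11 x (14684570 + 1334961).

Final answer: D(12) = 176214841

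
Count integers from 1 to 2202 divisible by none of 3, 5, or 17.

|div by 3|=734, |div by 5|=440, |div by 17|=129.
|div by 3&5|=146, |div by 3&17|=43, |div by 5&17|=25, |div by all|=8.
By inclusion-exclusion, divisible by at least one: 734+440+129-146-43-25+8 = 1097.
Not divisible by any: 2202 - 1097.

Final answer: 1105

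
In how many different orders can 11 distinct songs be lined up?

The number of ways to arrange 11 distinct objects is 11!.

Final answer: 11! = 39916800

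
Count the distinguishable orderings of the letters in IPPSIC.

Letters (C:1, I:2, P:2, S:1). Total letters: 6.
Permutations = 6!/(2! x 2!).

Final answer: 180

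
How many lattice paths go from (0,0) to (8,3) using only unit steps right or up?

Each path has 8 right steps and 3 up steps in some order (11 steps total).
Choose which 3 of the 11 steps are up: C(11,3).

Final answer: C(11,3) = 165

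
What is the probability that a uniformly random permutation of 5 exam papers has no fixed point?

D(n) = (n-1)(D(n-1) + D(n-2)), D(0)=1, D(1)=0.
Building up: D(2)=1, D(3)=2, D(4)=9, D(5)=44.
Total arrangements: 5! = 120.
Probability = D(5)/5! = 11/30.

Final answer: D(5)/5! = 44/120 = 0.366667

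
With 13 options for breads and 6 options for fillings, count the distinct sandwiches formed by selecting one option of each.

By the multiplication principle: 13 x 6.

Final answer: 78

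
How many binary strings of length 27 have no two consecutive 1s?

A valid string ends in 0 (append to any length-(n-1) valid string) or in 01 (append to any length-(n-2) valid string), so a(n) = a(n-1) + a(n-2) with a(1)=2, a(2)=3.
Computing successive values: a(1)=2, a(2)=3, a(3)=5, a(4)=8, a(5)=13, a(6)=21, a(7)=34, a(8)=55, a(9)=89, a(10)=144, a(11)=233, a(12)=377, a(13)=610, a(14)=987, a(15)=1597, a(16)=2584, a(17)=4181, a(18)=6765, a(19)=10946, a(20)=17711, a(21)=28657, a(22)=46368, a(23)=75025, a(24)=121393, a(25)=196418, a(26)=317811, a(27)=514229.

Final answer: 514229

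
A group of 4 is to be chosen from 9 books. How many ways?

C(9,4) = 9!/(4! x (9-4)!).

Final answer: C(9,4) = 126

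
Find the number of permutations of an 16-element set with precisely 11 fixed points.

Choose which 11 elements are fixed: C(16,11) = 4368.
Derange the remaining 5 using D(j) = (j-1)(D(j-1) + D(j-2)), D(0)=1, D(1)=0: D(2)=1, D(3)=2, D(4)=9, D(5)=44.
Total: 4368 x 44.

Final answer: C(16,11) D(5) = 192192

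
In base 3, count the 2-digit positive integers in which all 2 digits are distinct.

The leading digit has 2 choices (anything but zero); the next has 2 (anything but the first), then 1, and so on, one fewer each time.
Total: 2 x 2.

Final answer: 4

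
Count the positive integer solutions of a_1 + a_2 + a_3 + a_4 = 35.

Substitute a'_i = a_i - 1 (so a'_i >= 0). Then sum a'_i = 35 - 4 = 31.
Stars and bars: C(31+4-1, 4-1) = C(34,3).

Final answer: C(34,3) = 5984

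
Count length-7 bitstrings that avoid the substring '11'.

Classify by the final bit: ...0 gives a(n-1) strings, ...01 gives a(n-2) strings. Thus a(n) = a(n-1) + a(n-2) with a(1)=2, a(2)=3.
Computing successive values: a(1)=2, a(2)=3, a(3)=5, a(4)=8, a(5)=13, a(6)=21, a(7)=34.

Final answer: 34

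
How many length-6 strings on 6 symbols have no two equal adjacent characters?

First character: 6 choices. Each subsequent: 5 choices (must differ from the previous one).
Total: 6 x 5^5.

Final answer: 6 x 5^{5} = 18750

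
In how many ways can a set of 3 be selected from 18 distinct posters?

C(18,3) = 18!/(3! x 15!).

Final answer: \binom{18}{3} = 816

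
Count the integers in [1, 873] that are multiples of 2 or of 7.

Multiples of 2: 436. Multiples of 7: 124. Of both (lcm=14): 62.
By inclusion-exclusion: 436 + 124 - 62.

Final answer: 498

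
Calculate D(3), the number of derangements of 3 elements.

Derangements satisfy D(n) = (n-1)(D(n-1) + D(n-2)), starting from D(0)=1, D(1)=0.
Building up: D(2)=1.
D(3) = 2 x (D(2) + D(1)) = 2 x (1 + 0).

Final answer: D(3) = 2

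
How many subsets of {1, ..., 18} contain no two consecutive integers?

Condition on whether n belongs to the subset: if not, any valid subset of {1, ..., n-1} works (a(n-1)); if so, n-1 is excluded and the rest is a valid subset of {1, ..., n-2} (a(n-2)). Hence a(n) = a(n-1) + a(n-2), a(1)=2, a(2)=3.
Iterating the recurrence: a(1)=2, a(2)=3, a(3)=5, a(4)=8, a(5)=13, a(6)=21, a(7)=34, a(8)=55, a(9)=89, a(10)=144, a(11)=233, a(12)=377, a(13)=610, a(14)=987, a(15)=1597, a(16)=2584, a(17)=4181, a(18)=6765.

Final answer: 6765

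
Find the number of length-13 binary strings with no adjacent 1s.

Classify by the final bit: ...0 gives a(n-1) strings, ...01 gives a(n-2) strings. Thus a(n) = a(n-1) + a(n-2) with a(1)=2, a(2)=3.
Computing successive values: a(1)=2, a(2)=3, a(3)=5, a(4)=8, a(5)=13, a(6)=21, a(7)=34, a(8)=55, a(9)=89, a(10)=144, a(11)=233, a(12)=377, a(13)=610.

Final answer: 610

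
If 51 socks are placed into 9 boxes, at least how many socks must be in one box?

By the pigeonhole principle: ceiling(51/9).

Final answer: 6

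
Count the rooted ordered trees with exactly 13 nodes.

This is counted by the nth Catalan number C_n. Here n = 13 - 1 = 12.
C_n = (2n)!/(n!(n+1)!), so C_{12} = 24!/(12! x 13!) = C(24,12)/13 = 2704156/13.

Final answer: C_{12} = 208012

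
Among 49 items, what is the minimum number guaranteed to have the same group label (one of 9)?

There are 9 possible values for group label (one of 9). With 49 items and 9 categories, by pigeonhole: ceiling(49/9).

Final answer: 6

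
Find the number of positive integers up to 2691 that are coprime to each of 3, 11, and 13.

|div by 3|=897, |div by 11|=244, |div by 13|=207.
|div by 3&11|=81, |div by 3&13|=69, |div by 11&13|=18, |div by all|=6.
By inclusion-exclusion, divisible by at least one: 897+244+207-81-69-18+6 = 1186.
Not divisible by any: 2691 - 1186.

Final answer: 1505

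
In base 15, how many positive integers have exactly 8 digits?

Leading digit: 14 options (nonzero). Other 7 digit(s): 15 options each.
Total: 14 x 15^7.

Final answer: 2392031250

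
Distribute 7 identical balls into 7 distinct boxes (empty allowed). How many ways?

Stars and bars: C(n+k-1, k-1) = C(13,6).

Final answer: C(13,6) = 1716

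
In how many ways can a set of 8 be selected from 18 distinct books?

C(18,8) = 18!/(8! x 10!).

Final answer: \binom{18}{8} = 43758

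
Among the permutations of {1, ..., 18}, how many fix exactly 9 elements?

Choose which 9 elements are fixed: C(18,9) = 48620.
Derange the remaining 9 using D(j) = (j-1)(D(j-1) + D(j-2)), D(0)=1, D(1)=0: D(2)=1, D(3)=2, D(4)=9, D(5)=44, D(6)=265, D(7)=1854, D(8)=14833, D(9)=133496.
Total: 48620 x 133496.

Final answer: C(18,9) D(9) = 6490575520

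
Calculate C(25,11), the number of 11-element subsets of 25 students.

C(25,11) = 25!/(11! x 14!).

Final answer: \binom{25}{11} = 4457400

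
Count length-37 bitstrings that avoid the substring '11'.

Let a(n) count valid strings. If the last bit is 0 the prefix is any valid string of length n-1; if it is 1 the string must end in 01 with a valid prefix of length n-2. So a(n) = a(n-1) + a(n-2), a(1)=2, a(2)=3.
Computing successive values: a(1)=2, a(2)=3, a(3)=5, a(4)=8, a(5)=13, a(6)=21, a(7)=34, a(8)=55, a(9)=89, a(10)=144, a(11)=233, a(12)=377, a(13)=610, a(14)=987, a(15)=1597, a(16)=2584, a(17)=4181, a(18)=6765, a(19)=10946, a(20)=17711, a(21)=28657, a(22)=46368, a(23)=75025, a(24)=121393, a(25)=196418, a(26)=317811, a(27)=514229, a(28)=832040, a(29)=1346269, a(30)=2178309, a(31)=3524578, a(32)=5702887, a(33)=9227465, a(34)=14930352, a(35)=24157817, a(36)=39088169, a(37)=63245986.

Final answer: 63245986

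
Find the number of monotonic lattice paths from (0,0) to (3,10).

Each path has 3 right steps and 10 up steps in some order (13 steps total).
Choose which 10 of the 13 steps are up: C(13,10).

Final answer: C(13,10) = 286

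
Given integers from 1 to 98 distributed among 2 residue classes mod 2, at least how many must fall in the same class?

By pigeonhole with 98 objects and 2 categories: ceiling(98/2).

Final answer: 49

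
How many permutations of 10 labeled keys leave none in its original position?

D(n) = (n-1)(D(n-1) + D(n-2)), D(0)=1, D(1)=0.
D(2) = 1 x (0 + 1) = 1
D(3) = 2 x (1 + 0) = 2
D(4) = 3 x (2 + 1) = 9
D(5) = 4 x (9 + 2) = 44
D(6) = 5 x (44 + 9) = 265
D(7) = 6 x (265 + 44) = 1854
D(8) = 7 x (1854 + 265) = 14833
D(9) = 8 x (14833 + 1854) = 133496
D(10) = 9 x (D(9) + D(8)) = 9 x (133496 + 14833)

Final answer: D(10) = 1334961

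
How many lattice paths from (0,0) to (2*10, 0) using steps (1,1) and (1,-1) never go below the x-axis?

Total monotonic paths to (10,10): C(20,10) = 184756.
Reflecting each bad path at its first crossing gives a bijection with paths to (9,11): C(20,11) = 167960.
Valid Dyck paths: 184756 - 167960.
(These counts are the Catalan numbers.)

Final answer: C_{10} = 16796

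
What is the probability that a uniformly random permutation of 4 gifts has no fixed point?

Derangements satisfy D(n) = (n-1)(D(n-1) + D(n-2)), starting from D(0)=1, D(1)=0.
Building up: D(2)=1, D(3)=2, D(4)=9.
Total arrangements: 4! = 24.
Probability = D(4)/4! = 3/8.

Final answer: D(4)/4! = 9/24 = 0.375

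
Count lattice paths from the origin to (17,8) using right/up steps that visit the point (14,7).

Paths (0,0)->(14,7): C(21,7) = 116280.
Paths (14,7)->(17,8): C(4,1) = 4.
By multiplication principle: 116280 x 4.

Final answer: 465120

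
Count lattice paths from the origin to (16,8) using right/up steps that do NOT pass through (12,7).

Total paths to (16,8): C(24,8) = 735471.
Paths through (12,7): C(19,7) x C(5,1) = 251940.
Avoiding (12,7): 735471 - 251940.

Final answer: 483531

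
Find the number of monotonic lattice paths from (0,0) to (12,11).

Each path has 12 right steps and 11 up steps in some order (23 steps total).
Choose which 11 of the 23 steps are up: C(23,11).

Final answer: C(23,11) = 1352078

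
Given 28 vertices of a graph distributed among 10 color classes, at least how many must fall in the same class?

By pigeonhole with 28 objects and 10 categories: ceiling(28/10).

Final answer: 3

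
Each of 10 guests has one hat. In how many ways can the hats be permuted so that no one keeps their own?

Derangements satisfy D(n) = (n-1)(D(n-1) + D(n-2)), starting from D(0)=1, D(1)=0.
D(2) = 1 x (0 + 1) = 1
D(3) = 2 x (1 + 0) = 2
D(4) = 3 x (2 + 1) = 9
D(5) = 4 x (9 + 2) = 44
D(6) = 5 x (44 + 9) = 265
D(7) = 6 x (265 + 44) = 1854
D(8) = 7 x (1854 + 265) = 14833
D(9) = 8 x (14833 + 1854) = 133496
D(10) = 9 x (D(9) + D(8)) = 9 x (133496 + 14833)

Final answer: D(10) = 1334961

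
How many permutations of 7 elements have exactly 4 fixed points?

Choose which 4 elements are fixed: C(7,4) = 35.
Derange the remaining 3 using D(j) = (j-1)(D(j-1) + D(j-2)), D(0)=1, D(1)=0: D(2)=1, D(3)=2.
Total: 35 x 2.

Final answer: C(7,4) D(3) = 70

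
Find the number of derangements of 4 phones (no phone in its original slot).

D(n) = (n-1)(D(n-1) + D(n-2)), D(0)=1, D(1)=0.
D(2) = 1 x (0 + 1) = 1
D(3) = 2 x (1 + 0) = 2
D(4) = 3 x (D(3) + D(2)) = 3 x (2 + 1)

Final answer: D(4) = 9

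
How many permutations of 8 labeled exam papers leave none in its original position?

Use the recurrence D(n) = (n-1)(D(n-1) + D(n-2)) with D(0)=1, D(1)=0.
D(2) = 1 x (0 + 1) = 1
D(3) = 2 x (1 + 0) = 2
D(4) = 3 x (2 + 1) = 9
D(5) = 4 x (9 + 2) = 44
D(6) = 5 x (44 + 9) = 265
D(7) = 6 x (265 + 44) = 1854
D(8) = 7 x (D(7) + D(6)) = 7 x (1854 + 265)

Final answer: D(8) = 14833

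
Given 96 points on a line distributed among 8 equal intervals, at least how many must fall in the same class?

By pigeonhole with 96 objects and 8 categories: ceiling(96/8).

Final answer: 12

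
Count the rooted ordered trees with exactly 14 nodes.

This is a standard Catalan-number count: the answer is C_n. Here n = 14 - 1 = 13.
Using C_0 = 1 and C_(k+1) = C_k x 2(2k+1)/(k+2), build up term by term: C_1=1, C_2=2, C_3=5, C_4=14, C_5=42, C_6=132, C_7=429, C_8=1430, C_9=4862, C_10=16796, C_11=58786, C_12=208012, C_13=742900.

Final answer: C_{13} = 742900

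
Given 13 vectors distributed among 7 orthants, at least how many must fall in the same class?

By pigeonhole with 13 objects and 7 categories: ceiling(13/7).

Final answer: 2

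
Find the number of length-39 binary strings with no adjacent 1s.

A valid string ends in 0 (append to any length-(n-1) valid string) or in 01 (append to any length-(n-2) valid string), so a(n) = a(n-1) + a(n-2) with a(1)=2, a(2)=3.
Building up term by term: a(1)=2, a(2)=3, a(3)=5, a(4)=8, a(5)=13, a(6)=21, a(7)=34, a(8)=55, a(9)=89, a(10)=144, a(11)=233, a(12)=377, a(13)=610, a(14)=987, a(15)=1597, a(16)=2584, a(17)=4181, a(18)=6765, a(19)=10946, a(20)=17711, a(21)=28657, a(22)=46368, a(23)=75025, a(24)=121393, a(25)=196418, a(26)=317811, a(27)=514229, a(28)=832040, a(29)=1346269, a(30)=2178309, a(31)=3524578, a(32)=5702887, a(33)=9227465, a(34)=14930352, a(35)=24157817, a(36)=39088169, a(37)=63245986, a(38)=102334155, a(39)=165580141.

Final answer: 165580141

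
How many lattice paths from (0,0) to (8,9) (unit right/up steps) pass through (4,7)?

Paths (0,0)->(4,7): C(11,7) = 330.
Paths (4,7)->(8,9): C(6,2) = 15.
By multiplication principle: 330 x 15.

Final answer: 4950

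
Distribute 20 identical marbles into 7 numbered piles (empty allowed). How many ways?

Stars and bars: C(n+k-1, k-1) = C(26,6).

Final answer: C(26,6) = 230230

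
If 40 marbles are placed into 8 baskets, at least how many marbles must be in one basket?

By the pigeonhole principle: ceiling(40/8).

Final answer: 5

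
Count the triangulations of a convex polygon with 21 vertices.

This is counted by the nth Catalan number C_n. Here n = 21 - 2 = 19.
C_n = (2n)!/(n!(n+1)!), so C_{19} = 38!/(19! x 20!) = C(38,19)/20 = 35345263800/20.

Final answer: C_{19} = 1767263190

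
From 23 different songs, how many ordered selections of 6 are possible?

P(23,6) = 23!/(23-6)! = 23!/17!.

Final answer: P(23,6) = 72681840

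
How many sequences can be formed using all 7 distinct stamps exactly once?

The number of ways to arrange 7 distinct objects is 7!.

Final answer: 7! = 5040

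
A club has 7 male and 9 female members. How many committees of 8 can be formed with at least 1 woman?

Sum over valid woman counts:
C(9,1)C(7,7) = 9
C(9,2)C(7,6) = 252
C(9,3)C(7,5) = 1764
C(9,4)C(7,4) = 4410
C(9,5)C(7,3) = 4410
C(9,6)C(7,2) = 1764
C(9,7)C(7,1) = 252
C(9,8)C(7,0) = 9
Total: 9 + 252 + 1764 + 4410 + 4410 + 1764 + 252 + 9.

Final answer: 12870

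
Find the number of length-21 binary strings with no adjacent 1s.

Let a(n) count valid strings. If the last bit is 0 the prefix is any valid string of length n-1; if it is 1 the string must end in 01 with a valid prefix of length n-2. So a(n) = a(n-1) + a(n-2), a(1)=2, a(2)=3.
Iterating the recurrence: a(1)=2, a(2)=3, a(3)=5, a(4)=8, a(5)=13, a(6)=21, a(7)=34, a(8)=55, a(9)=89, a(10)=144, a(11)=233, a(12)=377, a(13)=610, a(14)=987, a(15)=1597, a(16)=2584, a(17)=4181, a(18)=6765, a(19)=10946, a(20)=17711, a(21)=28657.

Final answer: 28657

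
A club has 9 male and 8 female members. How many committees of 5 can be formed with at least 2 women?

Sum over valid woman counts:
C(8,2)C(9,3) = 2352
C(8,3)C(9,2) = 2016
C(8,4)C(9,1) = 630
C(8,5)C(9,0) = 56
Total: 2352 + 2016 + 630 + 56.

Final answer: 5054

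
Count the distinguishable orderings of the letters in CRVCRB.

Letters (B:1, C:2, R:2, V:1). Total letters: 6.
Permutations = 6!/(2! x 2!).

Final answer: 180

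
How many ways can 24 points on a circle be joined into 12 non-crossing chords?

This is a standard Catalan-number count: the answer is C_n. Here n = 24/2 = 12.
C_n = (2n)!/(n!(n+1)!), so C_{12} = 24!/(12! x 13!) = C(24,12)/13 = 2704156/13.

Final answer: C_{12} = 208012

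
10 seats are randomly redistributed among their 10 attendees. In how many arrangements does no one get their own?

Derangements satisfy D(n) = (n-1)(D(n-1) + D(n-2)), starting from D(0)=1, D(1)=0.
D(2) = 1 x (0 + 1) = 1
D(3) = 2 x (1 + 0) = 2
D(4) = 3 x (2 + 1) = 9
D(5) = 4 x (9 + 2) = 44
D(6) = 5 x (44 + 9) = 265
D(7) = 6 x (265 + 44) = 1854
D(8) = 7 x (1854 + 265) = 14833
D(9) = 8 x (14833 + 1854) = 133496
D(10) = 9 x (D(9) + D(8)) = 9 x (133496 + 14833)

Final answer: D(10) = 1334961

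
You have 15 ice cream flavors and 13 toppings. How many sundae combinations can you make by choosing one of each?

By the multiplication principle: 15 x 13.

Final answer: 195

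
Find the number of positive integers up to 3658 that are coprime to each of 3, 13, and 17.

|div by 3|=1219, |div by 13|=281, |div by 17|=215.
|div by 3&13|=93, |div by 3&17|=71, |div by 13&17|=16, |div by all|=5.
By inclusion-exclusion, divisible by at least one: 1219+281+215-93-71-16+5 = 1540.
Not divisible by any: 3658 - 1540.

Final answer: 2118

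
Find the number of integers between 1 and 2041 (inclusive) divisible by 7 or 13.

Multiples of 7: 291. Multiples of 13: 157. Of both (lcm=91): 22.
By inclusion-exclusion: 291 + 157 - 22.

Final answer: 426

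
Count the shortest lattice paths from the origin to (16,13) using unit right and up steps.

Each path has 16 right steps and 13 up steps in some order (29 steps total).
Choose which 13 of the 29 steps are up: C(29,13).

Final answer: C(29,13) = 67863915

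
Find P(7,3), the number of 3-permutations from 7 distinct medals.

P(7,3) = 7!/(7-3)! = 7!/4!.

Final answer: P(7,3) = 210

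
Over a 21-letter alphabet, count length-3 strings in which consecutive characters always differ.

Let g(n) count such strings. g(1) = 21, and each valid string of length n-1 extends in 20 ways (any symbol but the last), so g(n) = 20 g(n-1).
Total: g(3) = 21 x 20^2.

Final answer: 21 x 20^{2} = 8400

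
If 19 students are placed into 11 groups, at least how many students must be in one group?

By the pigeonhole principle: ceiling(19/11).

Final answer: 2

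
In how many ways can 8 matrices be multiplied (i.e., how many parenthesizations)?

The structures are counted by the Catalan number C_n. Here n = 8 - 1 = 7.
Using C_0 = 1 and C_(k+1) = C_k x 2(2k+1)/(k+2), build up term by term: C_1=1, C_2=2, C_3=5, C_4=14, C_5=42, C_6=132, C_7=429.

Final answer: C_{7} = 429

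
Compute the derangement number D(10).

Use the recurrence D(n) = (n-1)(D(n-1) + D(n-2)) with D(0)=1, D(1)=0.
Building up: D(2)=1, D(3)=2, D(4)=9, D(5)=44, D(6)=265, D(7)=1854, D(8)=14833, D(9)=133496.
D(10) = 9 x (D(9) + D(8)) = 9 x (133496 + 14833).

Final answer: D(10) = 1334961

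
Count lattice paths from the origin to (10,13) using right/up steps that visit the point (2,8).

Paths (0,0)->(2,8): C(10,8) = 45.
Paths (2,8)->(10,13): C(13,5) = 1287.
By multiplication principle: 45 x 1287.

Final answer: 57915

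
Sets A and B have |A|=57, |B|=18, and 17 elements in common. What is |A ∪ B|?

|A union B| = |A| + |B| - |A intersect B| = 57 + 18 - 17.

Final answer: 58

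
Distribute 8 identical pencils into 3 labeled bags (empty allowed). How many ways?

Stars and bars: C(n+k-1, k-1) = C(10,2).

Final answer: C(10,2) = 45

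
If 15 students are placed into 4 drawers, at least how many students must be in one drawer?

By the pigeonhole principle: ceiling(15/4).

Final answer: 4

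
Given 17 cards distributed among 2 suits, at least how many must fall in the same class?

By pigeonhole with 17 objects and 2 categories: ceiling(17/2).

Final answer: 9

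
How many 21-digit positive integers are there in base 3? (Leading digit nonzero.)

Leading digit: 2 options (nonzero). Other 20 digit(s): 3 options each.
Total: 2 x 3^20.

Final answer: 6973568802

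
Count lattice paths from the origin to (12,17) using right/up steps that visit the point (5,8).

Paths (0,0)->(5,8): C(13,8) = 1287.
Paths (5,8)->(12,17): C(16,9) = 11440.
By multiplication principle: 1287 x 11440.

Final answer: 14723280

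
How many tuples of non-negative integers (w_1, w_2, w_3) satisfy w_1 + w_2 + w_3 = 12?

Stars and bars with 12 stars and 2 bars:
C(12+3-1, 3-1) = C(14,2).

Final answer: C(14,2) = 91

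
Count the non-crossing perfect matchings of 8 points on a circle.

This is a standard Catalan-number count: the answer is C_n. Here n = 8/2 = 4.
C_n = C(2n,n)/(n+1), so C_{4} = C(8,4)/5 = 70/5.

Final answer: C_{4} = 14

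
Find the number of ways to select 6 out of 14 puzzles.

C(14,6) = 14!/(6! x (14-6)!).

Final answer: C(14,6) = 3003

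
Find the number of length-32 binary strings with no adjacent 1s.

Classify by the final bit: ...0 gives a(n-1) strings, ...01 gives a(n-2) strings. Thus a(n) = a(n-1) + a(n-2) with a(1)=2, a(2)=3.
Building up term by term: a(1)=2, a(2)=3, a(3)=5, a(4)=8, a(5)=13, a(6)=21, a(7)=34, a(8)=55, a(9)=89, a(10)=144, a(11)=233, a(12)=377, a(13)=610, a(14)=987, a(15)=1597, a(16)=2584, a(17)=4181, a(18)=6765, a(19)=10946, a(20)=17711, a(21)=28657, a(22)=46368, a(23)=75025, a(24)=121393, a(25)=196418, a(26)=317811, a(27)=514229, a(28)=832040, a(29)=1346269, a(30)=2178309, a(31)=3524578, a(32)=5702887.

Final answer: 5702887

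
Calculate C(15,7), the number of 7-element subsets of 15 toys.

C(15,7) = 15!/(7! x (15-7)!).

Final answer: C(15,7) = 6435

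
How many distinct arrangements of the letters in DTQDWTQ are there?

Letters (D:2, Q:2, T:2, W:1). Total letters: 7.
Permutations = 7!/(2! x 2! x 2!).

Final answer: 630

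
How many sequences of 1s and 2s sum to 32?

Let f(n) be the number of climbs. Removing the last move (1 or 2 steps) gives f(n) = f(n-1) + f(n-2); base cases f(1)=1, f(2)=2.
Iterating the recurrence: f(1)=1, f(2)=2, f(3)=3, f(4)=5, f(5)=8, f(6)=13, f(7)=21, f(8)=34, f(9)=55, f(10)=89, f(11)=144, f(12)=233, f(13)=377, f(14)=610, f(15)=987, f(16)=1597, f(17)=2584, f(18)=4181, f(19)=6765, f(20)=10946, f(21)=17711, f(22)=28657, f(23)=46368, f(24)=75025, f(25)=121393, f(26)=196418, f(27)=317811, f(28)=514229, f(29)=832040, f(30)=1346269, f(31)=2178309, f(32)=3524578.

Final answer: 3524578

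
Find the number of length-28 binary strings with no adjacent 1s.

Classify by the final bit: ...0 gives a(n-1) strings, ...01 gives a(n-2) strings. Thus a(n) = a(n-1) + a(n-2) with a(1)=2, a(2)=3.
Building up term by term: a(1)=2, a(2)=3, a(3)=5, a(4)=8, a(5)=13, a(6)=21, a(7)=34, a(8)=55, a(9)=89, a(10)=144, a(11)=233, a(12)=377, a(13)=610, a(14)=987, a(15)=1597, a(16)=2584, a(17)=4181, a(18)=6765, a(19)=10946, a(20)=17711, a(21)=28657, a(22)=46368, a(23)=75025, a(24)=121393, a(25)=196418, a(26)=317811, a(27)=514229, a(28)=832040.

Final answer: 832040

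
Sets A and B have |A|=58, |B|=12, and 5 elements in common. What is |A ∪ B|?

|A union B| = |A| + |B| - |A intersect B| = 58 + 12 - 5.

Final answer: 65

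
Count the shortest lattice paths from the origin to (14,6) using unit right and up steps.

Each path has 14 right steps and 6 up steps in some order (20 steps total).
Choose which 6 of the 20 steps are up: C(20,6).

Final answer: C(20,6) = 38760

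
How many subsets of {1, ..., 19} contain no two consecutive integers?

Condition on whether n belongs to the subset: if not, any valid subset of {1, ..., n-1} works (a(n-1)); if so, n-1 is excluded and the rest is a valid subset of {1, ..., n-2} (a(n-2)). Hence a(n) = a(n-1) + a(n-2), a(1)=2, a(2)=3.
Building up term by term: a(1)=2, a(2)=3, a(3)=5, a(4)=8, a(5)=13, a(6)=21, a(7)=34, a(8)=55, a(9)=89, a(10)=144, a(11)=233, a(12)=377, a(13)=610, a(14)=987, a(15)=1597, a(16)=2584, a(17)=4181, a(18)=6765, a(19)=10946.

Final answer: 10946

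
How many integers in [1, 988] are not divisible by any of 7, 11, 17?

|div by 7|=141, |div by 11|=89, |div by 17|=58.
|div by 7&11|=12, |div by 7&17|=8, |div by 11&17|=5, |div by all|=0.
By inclusion-exclusion, divisible by at least one: 141+89+58-12-8-5+0 = 263.
Not divisible by any: 988 - 263.

Final answer: 725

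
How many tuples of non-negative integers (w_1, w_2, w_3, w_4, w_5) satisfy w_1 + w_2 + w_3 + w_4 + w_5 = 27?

Stars and bars with 27 stars and 4 bars:
C(27+5-1, 5-1) = C(31,4).

Final answer: C(31,4) = 31465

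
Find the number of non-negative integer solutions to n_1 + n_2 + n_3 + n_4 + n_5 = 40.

Stars and bars with 40 stars and 4 bars:
C(40+5-1, 5-1) = C(44,4).

Final answer: C(44,4) = 135751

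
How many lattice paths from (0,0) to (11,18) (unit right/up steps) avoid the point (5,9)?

Total paths to (11,18): C(29,18) = 34597290.
Paths through (5,9): C(14,9) x C(15,9) = 10020010.
Avoiding (5,9): 34597290 - 10020010.

Final answer: 24577280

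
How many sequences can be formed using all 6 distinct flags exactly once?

The number of ways to arrange 6 distinct objects is 6!.

Final answer: 6! = 720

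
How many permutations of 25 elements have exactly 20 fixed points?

Choose which 20 elements are fixed: C(25,20) = 53130.
Derange the remaining 5 using D(j) = (j-1)(D(j-1) + D(j-2)), D(0)=1, D(1)=0: D(2)=1, D(3)=2, D(4)=9, D(5)=44.
Total: 53130 x 44.

Final answer: C(25,20) D(5) = 2337720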